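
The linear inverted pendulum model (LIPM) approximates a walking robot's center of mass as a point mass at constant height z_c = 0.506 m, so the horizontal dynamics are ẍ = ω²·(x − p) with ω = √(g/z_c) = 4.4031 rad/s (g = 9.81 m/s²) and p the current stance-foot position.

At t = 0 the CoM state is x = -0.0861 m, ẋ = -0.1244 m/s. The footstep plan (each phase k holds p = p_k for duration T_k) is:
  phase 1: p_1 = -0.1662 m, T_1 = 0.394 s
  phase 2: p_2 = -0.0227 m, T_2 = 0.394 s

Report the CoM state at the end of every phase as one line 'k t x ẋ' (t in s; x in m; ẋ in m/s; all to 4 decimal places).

1 0.3940 -0.0097 0.6049
2 0.7880 0.3925 1.9246

phase 1: p=-0.1662, T=0.394, ωT=1.734821, cosh=2.922174, sinh=2.745742; start (x,ẋ)=(-0.086100, -0.124400) → end (x,ẋ)=(-0.009709, 0.604873)
phase 2: p=-0.0227, T=0.394, ωT=1.734821, cosh=2.922174, sinh=2.745742; start (x,ẋ)=(-0.009709, 0.604873) → end (x,ẋ)=(0.392457, 1.924603)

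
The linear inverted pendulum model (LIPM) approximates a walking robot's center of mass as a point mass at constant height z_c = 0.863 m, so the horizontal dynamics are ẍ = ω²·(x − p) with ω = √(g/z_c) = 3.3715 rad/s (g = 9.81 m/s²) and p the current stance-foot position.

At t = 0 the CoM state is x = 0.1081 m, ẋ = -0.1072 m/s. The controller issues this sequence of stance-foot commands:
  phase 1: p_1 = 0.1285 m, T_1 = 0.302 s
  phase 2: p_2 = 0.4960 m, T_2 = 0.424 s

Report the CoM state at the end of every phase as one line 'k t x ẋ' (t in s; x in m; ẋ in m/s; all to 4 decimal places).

1 0.3020 0.0583 -0.2505
2 0.7260 -0.6167 -3.4582

phase 1: p=0.1285, T=0.302, ωT=1.018193, cosh=1.564718, sinh=1.203471; start (x,ẋ)=(0.108100, -0.107200) → end (x,ẋ)=(0.058314, -0.250511)
phase 2: p=0.4960, T=0.424, ωT=1.429516, cosh=2.208051, sinh=1.968626; start (x,ẋ)=(0.058314, -0.250511) → end (x,ẋ)=(-0.616706, -3.458158)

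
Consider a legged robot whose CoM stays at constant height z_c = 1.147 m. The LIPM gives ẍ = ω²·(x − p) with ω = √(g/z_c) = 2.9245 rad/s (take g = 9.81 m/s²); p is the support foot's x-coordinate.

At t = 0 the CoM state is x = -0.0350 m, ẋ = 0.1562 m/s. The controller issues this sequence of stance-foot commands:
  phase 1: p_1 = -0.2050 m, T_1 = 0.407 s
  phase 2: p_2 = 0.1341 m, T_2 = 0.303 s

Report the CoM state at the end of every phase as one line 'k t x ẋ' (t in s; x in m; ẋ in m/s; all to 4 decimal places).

phase 1: p=-0.2050, T=0.407, ωT=1.190271, cosh=1.796056, sinh=1.491918; start (x,ẋ)=(-0.035000, 0.156200) → end (x,ẋ)=(0.180014, 1.022273)
phase 2: p=0.1341, T=0.303, ωT=0.886123, cosh=1.418979, sinh=1.006729; start (x,ẋ)=(0.180014, 1.022273) → end (x,ẋ)=(0.551158, 1.585764)

1 0.4070 0.1800 1.0223
2 0.7100 0.5512 1.5858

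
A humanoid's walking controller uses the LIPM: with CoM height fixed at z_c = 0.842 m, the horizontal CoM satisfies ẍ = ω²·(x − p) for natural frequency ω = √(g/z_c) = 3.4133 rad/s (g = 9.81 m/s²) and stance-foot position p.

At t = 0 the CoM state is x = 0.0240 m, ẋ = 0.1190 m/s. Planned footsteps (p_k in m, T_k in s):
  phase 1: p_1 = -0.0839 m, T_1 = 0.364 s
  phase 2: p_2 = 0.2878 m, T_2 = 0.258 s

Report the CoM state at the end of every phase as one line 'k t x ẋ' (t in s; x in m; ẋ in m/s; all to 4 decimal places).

1 0.3640 0.1739 0.8080
2 0.6220 0.3633 0.7538

phase 1: p=-0.0839, T=0.364, ωT=1.242441, cosh=1.876369, sinh=1.587690; start (x,ẋ)=(0.024000, 0.119000) → end (x,ẋ)=(0.173913, 0.808027)
phase 2: p=0.2878, T=0.258, ωT=0.880631, cosh=1.413472, sinh=0.998951; start (x,ẋ)=(0.173913, 0.808027) → end (x,ẋ)=(0.363304, 0.753800)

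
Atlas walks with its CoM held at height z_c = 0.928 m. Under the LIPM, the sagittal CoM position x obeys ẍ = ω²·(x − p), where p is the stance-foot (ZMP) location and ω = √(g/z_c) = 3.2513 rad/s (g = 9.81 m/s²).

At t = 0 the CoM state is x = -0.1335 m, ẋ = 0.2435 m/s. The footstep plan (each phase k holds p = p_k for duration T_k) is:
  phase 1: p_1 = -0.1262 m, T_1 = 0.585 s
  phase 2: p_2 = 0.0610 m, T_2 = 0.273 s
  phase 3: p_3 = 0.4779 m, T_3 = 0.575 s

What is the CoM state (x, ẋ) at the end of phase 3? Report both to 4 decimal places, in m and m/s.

x = 1.1800, ẋ = 2.5329

phase 1: p=-0.1262, T=0.585, ωT=1.902010, cosh=3.424309, sinh=3.275041; start (x,ẋ)=(-0.133500, 0.243500) → end (x,ẋ)=(0.094081, 0.756088)
phase 2: p=0.0610, T=0.273, ωT=0.887605, cosh=1.420472, sinh=1.008832; start (x,ẋ)=(0.094081, 0.756088) → end (x,ẋ)=(0.342593, 1.182507)
phase 3: p=0.4779, T=0.575, ωT=1.869497, cosh=3.319619, sinh=3.165418; start (x,ẋ)=(0.342593, 1.182507) → end (x,ẋ)=(1.180004, 2.532932)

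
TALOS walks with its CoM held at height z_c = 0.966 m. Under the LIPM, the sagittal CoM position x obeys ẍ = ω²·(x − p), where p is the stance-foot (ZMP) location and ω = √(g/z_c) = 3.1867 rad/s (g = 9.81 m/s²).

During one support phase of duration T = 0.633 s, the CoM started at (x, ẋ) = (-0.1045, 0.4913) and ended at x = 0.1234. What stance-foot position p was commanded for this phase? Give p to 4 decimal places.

ωT = 3.1867·0.633 = 2.017181; cosh(ωT) = 3.825068, sinh(ωT) = 3.692038
x(T) = p + (x₀−p)·cosh(ωT) + (ẋ₀/ω)·sinh(ωT) ⇒ p·(1 − cosh) = x(T) − x₀·cosh − (ẋ₀/ω)·sinh
numerator   = 0.1234 − (-0.1045)·3.825068 − (0.4913/3.1867)·3.692038 = -0.046089
denominator = 1 − 3.825068 = -2.825068
p = -0.046089 / -2.825068 = 0.0163

p = 0.0163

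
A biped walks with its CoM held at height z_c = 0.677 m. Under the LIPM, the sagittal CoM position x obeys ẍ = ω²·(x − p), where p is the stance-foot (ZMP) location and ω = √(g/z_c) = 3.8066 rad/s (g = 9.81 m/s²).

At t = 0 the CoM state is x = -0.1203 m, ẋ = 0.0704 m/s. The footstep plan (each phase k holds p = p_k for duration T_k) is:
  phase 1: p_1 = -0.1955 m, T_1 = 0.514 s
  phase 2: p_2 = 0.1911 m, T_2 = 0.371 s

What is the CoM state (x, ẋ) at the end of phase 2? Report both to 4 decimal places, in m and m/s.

x = 0.7121, ẋ = 2.3344

phase 1: p=-0.1955, T=0.514, ωT=1.956592, cosh=3.608258, sinh=3.466919; start (x,ẋ)=(-0.120300, 0.070400) → end (x,ẋ)=(0.139959, 1.246449)
phase 2: p=0.1911, T=0.371, ωT=1.412249, cosh=2.174385, sinh=1.930791; start (x,ẋ)=(0.139959, 1.246449) → end (x,ẋ)=(0.712125, 2.334386)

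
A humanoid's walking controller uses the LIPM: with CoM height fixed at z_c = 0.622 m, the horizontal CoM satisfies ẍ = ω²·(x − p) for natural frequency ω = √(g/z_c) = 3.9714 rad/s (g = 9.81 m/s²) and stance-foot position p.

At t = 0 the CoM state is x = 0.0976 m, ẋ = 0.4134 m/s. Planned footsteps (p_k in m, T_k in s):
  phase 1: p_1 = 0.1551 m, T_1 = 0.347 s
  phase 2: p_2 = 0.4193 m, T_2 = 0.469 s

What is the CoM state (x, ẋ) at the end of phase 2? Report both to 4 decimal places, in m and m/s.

phase 1: p=0.1551, T=0.347, ωT=1.378076, cosh=2.109662, sinh=1.857599; start (x,ẋ)=(0.097600, 0.413400) → end (x,ẋ)=(0.227160, 0.447941)
phase 2: p=0.4193, T=0.469, ωT=1.862587, cosh=3.297822, sinh=3.142552; start (x,ẋ)=(0.227160, 0.447941) → end (x,ẋ)=(0.140110, -0.920742)

x = 0.1401, ẋ = -0.9207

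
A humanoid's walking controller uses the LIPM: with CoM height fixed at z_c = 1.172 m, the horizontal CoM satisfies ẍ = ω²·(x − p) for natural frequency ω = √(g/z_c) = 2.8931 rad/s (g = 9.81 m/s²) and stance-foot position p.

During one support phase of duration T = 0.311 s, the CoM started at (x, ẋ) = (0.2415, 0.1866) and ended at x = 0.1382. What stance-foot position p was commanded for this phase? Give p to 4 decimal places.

ωT = 2.8931·0.311 = 0.899754; cosh(ωT) = 1.432834, sinh(ωT) = 1.026164
x(T) = p + (x₀−p)·cosh(ωT) + (ẋ₀/ω)·sinh(ωT) ⇒ p·(1 − cosh) = x(T) − x₀·cosh − (ẋ₀/ω)·sinh
numerator   = 0.1382 − (0.2415)·1.432834 − (0.1866/2.8931)·1.026164 = -0.274015
denominator = 1 − 1.432834 = -0.432834
p = -0.274015 / -0.432834 = 0.6331

p = 0.6331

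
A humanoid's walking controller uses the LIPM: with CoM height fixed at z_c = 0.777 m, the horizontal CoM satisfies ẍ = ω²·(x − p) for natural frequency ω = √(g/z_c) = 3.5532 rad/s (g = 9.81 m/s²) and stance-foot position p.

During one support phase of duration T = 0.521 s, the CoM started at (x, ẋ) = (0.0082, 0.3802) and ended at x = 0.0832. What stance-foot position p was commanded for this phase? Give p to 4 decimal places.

ωT = 3.5532·0.521 = 1.851217; cosh(ωT) = 3.262306, sinh(ωT) = 3.105260
x(T) = p + (x₀−p)·cosh(ωT) + (ẋ₀/ω)·sinh(ωT) ⇒ p·(1 − cosh) = x(T) − x₀·cosh − (ẋ₀/ω)·sinh
numerator   = 0.0832 − (0.0082)·3.262306 − (0.3802/3.5532)·3.105260 = -0.275820
denominator = 1 − 3.262306 = -2.262306
p = -0.275820 / -2.262306 = 0.1219

p = 0.1219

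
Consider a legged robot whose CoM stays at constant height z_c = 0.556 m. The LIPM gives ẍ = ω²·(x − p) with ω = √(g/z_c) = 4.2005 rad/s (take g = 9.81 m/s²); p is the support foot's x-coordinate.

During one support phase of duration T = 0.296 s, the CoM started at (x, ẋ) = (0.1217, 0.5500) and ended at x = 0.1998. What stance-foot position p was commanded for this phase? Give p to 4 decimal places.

p = 0.2698

ωT = 4.2005·0.296 = 1.243348; cosh(ωT) = 1.877810, sinh(ωT) = 1.589393
x(T) = p + (x₀−p)·cosh(ωT) + (ẋ₀/ω)·sinh(ωT) ⇒ p·(1 − cosh) = x(T) − x₀·cosh − (ẋ₀/ω)·sinh
numerator   = 0.1998 − (0.1217)·1.877810 − (0.5500/4.2005)·1.589393 = -0.236839
denominator = 1 − 1.877810 = -0.877810
p = -0.236839 / -0.877810 = 0.2698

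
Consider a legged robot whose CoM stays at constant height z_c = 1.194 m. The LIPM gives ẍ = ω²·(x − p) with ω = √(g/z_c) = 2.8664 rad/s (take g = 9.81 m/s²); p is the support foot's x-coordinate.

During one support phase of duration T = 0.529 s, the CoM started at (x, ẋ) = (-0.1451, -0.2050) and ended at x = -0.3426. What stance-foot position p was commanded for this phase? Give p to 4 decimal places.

ωT = 2.8664·0.529 = 1.516326; cosh(ωT) = 2.387486, sinh(ωT) = 2.167969
x(T) = p + (x₀−p)·cosh(ωT) + (ẋ₀/ω)·sinh(ωT) ⇒ p·(1 − cosh) = x(T) − x₀·cosh − (ẋ₀/ω)·sinh
numerator   = -0.3426 − (-0.1451)·2.387486 − (-0.2050/2.8664)·2.167969 = 0.158874
denominator = 1 − 2.387486 = -1.387486
p = 0.158874 / -1.387486 = -0.1145

p = -0.1145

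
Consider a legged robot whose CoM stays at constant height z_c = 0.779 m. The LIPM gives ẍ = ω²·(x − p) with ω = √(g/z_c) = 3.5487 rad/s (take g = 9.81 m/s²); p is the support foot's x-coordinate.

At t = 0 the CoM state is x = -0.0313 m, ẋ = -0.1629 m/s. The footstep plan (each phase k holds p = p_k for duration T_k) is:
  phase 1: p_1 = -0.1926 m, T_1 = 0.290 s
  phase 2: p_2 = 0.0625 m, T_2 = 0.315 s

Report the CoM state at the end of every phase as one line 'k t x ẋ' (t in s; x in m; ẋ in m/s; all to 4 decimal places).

phase 1: p=-0.1926, T=0.290, ωT=1.029123, cosh=1.577965, sinh=1.220645; start (x,ẋ)=(-0.031300, -0.162900) → end (x,ẋ)=(0.005893, 0.441653)
phase 2: p=0.0625, T=0.315, ωT=1.117841, cosh=1.692614, sinh=1.365629; start (x,ẋ)=(0.005893, 0.441653) → end (x,ẋ)=(0.136646, 0.473220)

1 0.2900 0.0059 0.4417
2 0.6050 0.1366 0.4732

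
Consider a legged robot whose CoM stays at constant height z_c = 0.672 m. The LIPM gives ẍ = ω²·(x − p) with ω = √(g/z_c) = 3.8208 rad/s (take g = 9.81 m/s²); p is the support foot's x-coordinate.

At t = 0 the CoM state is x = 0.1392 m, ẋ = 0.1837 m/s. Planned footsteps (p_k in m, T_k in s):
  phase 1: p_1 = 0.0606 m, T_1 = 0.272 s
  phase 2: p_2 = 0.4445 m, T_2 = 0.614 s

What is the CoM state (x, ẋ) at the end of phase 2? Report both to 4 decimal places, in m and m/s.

phase 1: p=0.0606, T=0.272, ωT=1.039258, cosh=1.590417, sinh=1.236700; start (x,ẋ)=(0.139200, 0.183700) → end (x,ẋ)=(0.245066, 0.663559)
phase 2: p=0.4445, T=0.614, ωT=2.345971, cosh=5.269582, sinh=5.173828; start (x,ẋ)=(0.245066, 0.663559) → end (x,ẋ)=(0.292106, -0.445764)

x = 0.2921, ẋ = -0.4458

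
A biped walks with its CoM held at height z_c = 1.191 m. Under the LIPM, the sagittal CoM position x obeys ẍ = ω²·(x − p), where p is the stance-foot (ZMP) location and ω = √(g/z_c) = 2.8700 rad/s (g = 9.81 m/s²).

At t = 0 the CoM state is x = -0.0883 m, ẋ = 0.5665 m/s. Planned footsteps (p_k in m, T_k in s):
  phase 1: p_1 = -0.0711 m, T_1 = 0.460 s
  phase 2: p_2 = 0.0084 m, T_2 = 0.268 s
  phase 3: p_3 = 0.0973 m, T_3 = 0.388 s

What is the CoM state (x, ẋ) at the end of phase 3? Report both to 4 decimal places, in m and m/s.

phase 1: p=-0.0711, T=0.460, ωT=1.320200, cosh=2.005626, sinh=1.738544; start (x,ẋ)=(-0.088300, 0.566500) → end (x,ẋ)=(0.237569, 1.050366)
phase 2: p=0.0084, T=0.268, ωT=0.769160, cosh=1.310677, sinh=0.847275; start (x,ẋ)=(0.237569, 1.050366) → end (x,ẋ)=(0.618853, 1.933956)
phase 3: p=0.0973, T=0.388, ωT=1.113560, cosh=1.686784, sinh=1.358396; start (x,ẋ)=(0.618853, 1.933956) → end (x,ẋ)=(1.892406, 5.295491)

x = 1.8924, ẋ = 5.2955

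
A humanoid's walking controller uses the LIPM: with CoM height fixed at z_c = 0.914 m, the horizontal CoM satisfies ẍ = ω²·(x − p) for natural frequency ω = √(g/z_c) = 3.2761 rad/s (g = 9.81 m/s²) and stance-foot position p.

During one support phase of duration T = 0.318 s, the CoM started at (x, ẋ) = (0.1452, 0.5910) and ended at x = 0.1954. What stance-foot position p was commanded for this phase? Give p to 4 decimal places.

p = 0.4377

ωT = 3.2761·0.318 = 1.041800; cosh(ωT) = 1.593566, sinh(ωT) = 1.240747
x(T) = p + (x₀−p)·cosh(ωT) + (ẋ₀/ω)·sinh(ωT) ⇒ p·(1 − cosh) = x(T) − x₀·cosh − (ẋ₀/ω)·sinh
numerator   = 0.1954 − (0.1452)·1.593566 − (0.5910/3.2761)·1.240747 = -0.259813
denominator = 1 − 1.593566 = -0.593566
p = -0.259813 / -0.593566 = 0.4377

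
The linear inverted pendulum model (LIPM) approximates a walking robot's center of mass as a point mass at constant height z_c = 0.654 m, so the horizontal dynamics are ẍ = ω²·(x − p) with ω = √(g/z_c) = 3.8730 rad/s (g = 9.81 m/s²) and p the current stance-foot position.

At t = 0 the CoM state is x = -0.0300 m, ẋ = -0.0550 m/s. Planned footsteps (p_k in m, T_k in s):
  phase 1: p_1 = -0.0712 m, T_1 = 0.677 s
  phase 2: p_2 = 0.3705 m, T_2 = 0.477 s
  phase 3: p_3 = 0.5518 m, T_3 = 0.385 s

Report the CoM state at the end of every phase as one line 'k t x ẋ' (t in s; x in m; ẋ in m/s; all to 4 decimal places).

1 0.6770 0.1166 0.7118
2 1.1540 0.1137 -0.7275
3 1.5390 -0.8666 -5.2753

phase 1: p=-0.0712, T=0.677, ωT=2.622021, cosh=6.918084, sinh=6.845428; start (x,ẋ)=(-0.030000, -0.055000) → end (x,ẋ)=(0.116614, 0.711814)
phase 2: p=0.3705, T=0.477, ωT=1.847421, cosh=3.250541, sinh=3.092898; start (x,ẋ)=(0.116614, 0.711814) → end (x,ẋ)=(0.113673, -0.727468)
phase 3: p=0.5518, T=0.385, ωT=1.491105, cosh=2.333562, sinh=2.108439; start (x,ẋ)=(0.113673, -0.727468) → end (x,ẋ)=(-0.866626, -5.275331)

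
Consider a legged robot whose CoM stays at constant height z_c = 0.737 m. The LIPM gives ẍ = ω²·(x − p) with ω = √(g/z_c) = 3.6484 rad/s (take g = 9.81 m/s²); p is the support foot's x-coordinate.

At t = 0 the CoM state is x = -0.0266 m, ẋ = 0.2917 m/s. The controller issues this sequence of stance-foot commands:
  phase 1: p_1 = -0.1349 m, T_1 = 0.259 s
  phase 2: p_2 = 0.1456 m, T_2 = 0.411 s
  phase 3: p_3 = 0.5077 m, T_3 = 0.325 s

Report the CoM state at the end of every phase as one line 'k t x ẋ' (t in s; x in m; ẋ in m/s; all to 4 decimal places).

phase 1: p=-0.1349, T=0.259, ωT=0.944936, cosh=1.480676, sinh=1.091972; start (x,ẋ)=(-0.026600, 0.291700) → end (x,ẋ)=(0.112763, 0.863375)
phase 2: p=0.1456, T=0.411, ωT=1.499492, cosh=2.351329, sinh=2.128086; start (x,ẋ)=(0.112763, 0.863375) → end (x,ẋ)=(0.571991, 1.775132)
phase 3: p=0.5077, T=0.325, ωT=1.185730, cosh=1.789299, sinh=1.483776; start (x,ẋ)=(0.571991, 1.775132) → end (x,ẋ)=(1.344668, 3.524276)

1 0.2590 0.1128 0.8634
2 0.6700 0.5720 1.7751
3 0.9950 1.3447 3.5243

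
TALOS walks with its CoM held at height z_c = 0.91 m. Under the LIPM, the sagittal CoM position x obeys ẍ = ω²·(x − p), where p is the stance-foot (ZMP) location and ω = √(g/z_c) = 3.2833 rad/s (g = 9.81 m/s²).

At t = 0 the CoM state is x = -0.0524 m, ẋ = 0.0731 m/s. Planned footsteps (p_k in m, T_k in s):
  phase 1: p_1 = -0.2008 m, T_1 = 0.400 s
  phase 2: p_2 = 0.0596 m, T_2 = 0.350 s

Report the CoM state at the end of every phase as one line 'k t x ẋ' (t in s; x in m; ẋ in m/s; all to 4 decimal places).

1 0.4000 0.1335 0.9861
2 0.7500 0.6141 2.0564

phase 1: p=-0.2008, T=0.400, ωT=1.313320, cosh=1.993712, sinh=1.724786; start (x,ẋ)=(-0.052400, 0.073100) → end (x,ẋ)=(0.133468, 0.986128)
phase 2: p=0.0596, T=0.350, ωT=1.149155, cosh=1.736215, sinh=1.419310; start (x,ẋ)=(0.133468, 0.986128) → end (x,ẋ)=(0.614136, 2.056356)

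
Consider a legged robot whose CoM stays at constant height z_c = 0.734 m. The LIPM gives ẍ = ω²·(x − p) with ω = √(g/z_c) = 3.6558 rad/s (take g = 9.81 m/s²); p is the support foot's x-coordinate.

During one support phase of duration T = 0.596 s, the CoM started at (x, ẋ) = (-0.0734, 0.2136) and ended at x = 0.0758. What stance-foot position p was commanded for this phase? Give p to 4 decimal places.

ωT = 3.6558·0.596 = 2.178857; cosh(ωT) = 4.474685, sinh(ωT) = 4.361514
x(T) = p + (x₀−p)·cosh(ωT) + (ẋ₀/ω)·sinh(ωT) ⇒ p·(1 − cosh) = x(T) − x₀·cosh − (ẋ₀/ω)·sinh
numerator   = 0.0758 − (-0.0734)·4.474685 − (0.2136/3.6558)·4.361514 = 0.149409
denominator = 1 − 4.474685 = -3.474685
p = 0.149409 / -3.474685 = -0.0430

p = -0.0430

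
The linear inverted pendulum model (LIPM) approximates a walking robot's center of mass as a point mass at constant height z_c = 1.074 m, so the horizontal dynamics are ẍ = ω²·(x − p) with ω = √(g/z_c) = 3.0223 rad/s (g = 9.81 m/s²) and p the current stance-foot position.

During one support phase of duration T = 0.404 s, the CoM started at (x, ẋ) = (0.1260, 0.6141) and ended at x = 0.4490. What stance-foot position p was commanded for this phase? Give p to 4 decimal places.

p = 0.1159

ωT = 3.0223·0.404 = 1.221009; cosh(ωT) = 1.842770, sinh(ωT) = 1.547838
x(T) = p + (x₀−p)·cosh(ωT) + (ẋ₀/ω)·sinh(ωT) ⇒ p·(1 − cosh) = x(T) − x₀·cosh − (ẋ₀/ω)·sinh
numerator   = 0.4490 − (0.1260)·1.842770 − (0.6141/3.0223)·1.547838 = -0.097694
denominator = 1 − 1.842770 = -0.842770
p = -0.097694 / -0.842770 = 0.1159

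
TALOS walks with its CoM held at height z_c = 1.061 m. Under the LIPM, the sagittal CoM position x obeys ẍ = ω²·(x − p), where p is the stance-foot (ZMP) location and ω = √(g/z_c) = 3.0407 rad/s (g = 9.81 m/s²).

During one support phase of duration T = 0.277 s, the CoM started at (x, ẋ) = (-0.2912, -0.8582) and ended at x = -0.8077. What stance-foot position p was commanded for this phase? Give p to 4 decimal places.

ωT = 3.0407·0.277 = 0.842274; cosh(ωT) = 1.376185, sinh(ωT) = 0.945455
x(T) = p + (x₀−p)·cosh(ωT) + (ẋ₀/ω)·sinh(ωT) ⇒ p·(1 − cosh) = x(T) − x₀·cosh − (ẋ₀/ω)·sinh
numerator   = -0.8077 − (-0.2912)·1.376185 − (-0.8582/3.0407)·0.945455 = -0.140112
denominator = 1 − 1.376185 = -0.376185
p = -0.140112 / -0.376185 = 0.3725

p = 0.3725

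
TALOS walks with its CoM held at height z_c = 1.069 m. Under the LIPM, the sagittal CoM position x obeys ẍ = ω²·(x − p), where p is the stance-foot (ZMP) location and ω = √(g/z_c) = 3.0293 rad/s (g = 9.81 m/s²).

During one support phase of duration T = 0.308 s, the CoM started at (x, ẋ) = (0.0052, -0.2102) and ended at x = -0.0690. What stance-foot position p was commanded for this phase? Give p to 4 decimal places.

p = 0.0044

ωT = 3.0293·0.308 = 0.933024; cosh(ωT) = 1.467774, sinh(ωT) = 1.074412
x(T) = p + (x₀−p)·cosh(ωT) + (ẋ₀/ω)·sinh(ωT) ⇒ p·(1 − cosh) = x(T) − x₀·cosh − (ẋ₀/ω)·sinh
numerator   = -0.0690 − (0.0052)·1.467774 − (-0.2102/3.0293)·1.074412 = -0.002080
denominator = 1 − 1.467774 = -0.467774
p = -0.002080 / -0.467774 = 0.0044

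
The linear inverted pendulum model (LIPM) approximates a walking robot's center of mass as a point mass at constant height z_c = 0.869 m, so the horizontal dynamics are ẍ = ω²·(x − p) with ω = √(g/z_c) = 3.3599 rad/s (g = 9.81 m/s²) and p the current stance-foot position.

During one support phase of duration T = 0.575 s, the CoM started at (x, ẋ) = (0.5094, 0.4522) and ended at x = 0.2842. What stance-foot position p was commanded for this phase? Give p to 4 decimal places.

ωT = 3.3599·0.575 = 1.931942; cosh(ωT) = 3.523886, sinh(ωT) = 3.379020
x(T) = p + (x₀−p)·cosh(ωT) + (ẋ₀/ω)·sinh(ωT) ⇒ p·(1 − cosh) = x(T) − x₀·cosh − (ẋ₀/ω)·sinh
numerator   = 0.2842 − (0.5094)·3.523886 − (0.4522/3.3599)·3.379020 = -1.965641
denominator = 1 − 3.523886 = -2.523886
p = -1.965641 / -2.523886 = 0.7788

p = 0.7788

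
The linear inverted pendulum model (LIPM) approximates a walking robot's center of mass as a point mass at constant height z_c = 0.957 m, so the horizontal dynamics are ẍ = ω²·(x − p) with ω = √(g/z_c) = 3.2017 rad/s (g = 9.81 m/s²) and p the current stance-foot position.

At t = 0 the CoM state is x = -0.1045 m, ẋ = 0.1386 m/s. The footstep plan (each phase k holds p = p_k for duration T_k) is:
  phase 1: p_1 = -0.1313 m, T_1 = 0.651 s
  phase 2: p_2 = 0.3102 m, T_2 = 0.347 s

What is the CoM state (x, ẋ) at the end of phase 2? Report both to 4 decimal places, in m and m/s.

x = 0.4224, ẋ = 0.8267

phase 1: p=-0.1313, T=0.651, ωT=2.084307, cosh=4.081705, sinh=3.957311; start (x,ẋ)=(-0.104500, 0.138600) → end (x,ẋ)=(0.149400, 0.905284)
phase 2: p=0.3102, T=0.347, ωT=1.110990, cosh=1.683298, sinh=1.354065; start (x,ẋ)=(0.149400, 0.905284) → end (x,ẋ)=(0.422388, 0.826743)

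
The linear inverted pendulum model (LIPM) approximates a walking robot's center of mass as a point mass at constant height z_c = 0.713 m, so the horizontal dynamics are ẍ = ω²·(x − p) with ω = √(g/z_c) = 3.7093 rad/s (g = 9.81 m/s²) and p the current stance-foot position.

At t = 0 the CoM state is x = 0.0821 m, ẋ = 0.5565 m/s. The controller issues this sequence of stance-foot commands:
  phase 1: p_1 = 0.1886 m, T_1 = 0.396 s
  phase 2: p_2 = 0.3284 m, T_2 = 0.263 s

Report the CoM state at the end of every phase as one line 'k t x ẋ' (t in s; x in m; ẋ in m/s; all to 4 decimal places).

phase 1: p=0.1886, T=0.396, ωT=1.468883, cosh=2.287281, sinh=2.057098; start (x,ẋ)=(0.082100, 0.556500) → end (x,ẋ)=(0.253628, 0.460235)
phase 2: p=0.3284, T=0.263, ωT=0.975546, cosh=1.514801, sinh=1.137814; start (x,ẋ)=(0.253628, 0.460235) → end (x,ẋ)=(0.356310, 0.381587)

1 0.3960 0.2536 0.4602
2 0.6590 0.3563 0.3816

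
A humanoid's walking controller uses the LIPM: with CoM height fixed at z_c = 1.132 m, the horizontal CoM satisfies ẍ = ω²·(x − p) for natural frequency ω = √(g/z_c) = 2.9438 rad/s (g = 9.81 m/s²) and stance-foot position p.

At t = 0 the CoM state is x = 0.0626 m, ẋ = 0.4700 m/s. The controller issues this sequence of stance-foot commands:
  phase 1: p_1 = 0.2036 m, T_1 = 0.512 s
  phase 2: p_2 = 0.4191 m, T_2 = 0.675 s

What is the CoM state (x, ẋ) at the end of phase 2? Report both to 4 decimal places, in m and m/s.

phase 1: p=0.2036, T=0.512, ωT=1.507226, cosh=2.367856, sinh=2.146333; start (x,ẋ)=(0.062600, 0.470000) → end (x,ẋ)=(0.212411, 0.222002)
phase 2: p=0.4191, T=0.675, ωT=1.987065, cosh=3.715596, sinh=3.578498; start (x,ẋ)=(0.212411, 0.222002) → end (x,ẋ)=(-0.079008, -1.352477)

x = -0.0790, ẋ = -1.3525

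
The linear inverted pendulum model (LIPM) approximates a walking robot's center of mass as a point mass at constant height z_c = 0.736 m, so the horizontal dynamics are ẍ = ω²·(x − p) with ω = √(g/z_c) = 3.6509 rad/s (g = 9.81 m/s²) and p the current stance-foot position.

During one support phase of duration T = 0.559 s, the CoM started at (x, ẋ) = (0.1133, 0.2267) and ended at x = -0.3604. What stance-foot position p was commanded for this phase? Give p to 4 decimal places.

p = 0.3565

ωT = 3.6509·0.559 = 2.040853; cosh(ωT) = 3.913545, sinh(ωT) = 3.783628
x(T) = p + (x₀−p)·cosh(ωT) + (ẋ₀/ω)·sinh(ωT) ⇒ p·(1 − cosh) = x(T) − x₀·cosh − (ẋ₀/ω)·sinh
numerator   = -0.3604 − (0.1133)·3.913545 − (0.2267/3.6509)·3.783628 = -1.038746
denominator = 1 − 3.913545 = -2.913545
p = -1.038746 / -2.913545 = 0.3565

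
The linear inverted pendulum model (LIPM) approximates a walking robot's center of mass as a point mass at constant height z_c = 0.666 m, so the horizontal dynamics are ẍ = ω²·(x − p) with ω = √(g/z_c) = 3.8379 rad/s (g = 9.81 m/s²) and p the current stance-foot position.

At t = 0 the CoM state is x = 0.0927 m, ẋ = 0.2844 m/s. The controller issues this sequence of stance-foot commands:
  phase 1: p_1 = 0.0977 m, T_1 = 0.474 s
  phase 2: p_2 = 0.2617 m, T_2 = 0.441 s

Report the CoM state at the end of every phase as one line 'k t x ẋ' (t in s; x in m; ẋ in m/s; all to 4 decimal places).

1 0.4740 0.3044 0.8424
2 0.9150 0.9575 2.7955

phase 1: p=0.0977, T=0.474, ωT=1.819165, cosh=3.164433, sinh=3.002272; start (x,ẋ)=(0.092700, 0.284400) → end (x,ẋ)=(0.304355, 0.842353)
phase 2: p=0.2617, T=0.441, ωT=1.692514, cosh=2.808589, sinh=2.624533; start (x,ẋ)=(0.304355, 0.842353) → end (x,ẋ)=(0.957541, 2.795476)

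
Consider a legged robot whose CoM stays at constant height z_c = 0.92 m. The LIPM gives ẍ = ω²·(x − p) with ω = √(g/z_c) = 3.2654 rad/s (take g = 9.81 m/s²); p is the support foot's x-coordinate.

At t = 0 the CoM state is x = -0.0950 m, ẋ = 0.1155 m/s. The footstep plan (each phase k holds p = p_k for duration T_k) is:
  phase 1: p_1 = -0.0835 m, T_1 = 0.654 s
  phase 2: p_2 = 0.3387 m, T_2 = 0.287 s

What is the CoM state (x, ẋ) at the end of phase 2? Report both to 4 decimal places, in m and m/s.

x = -0.0261, ẋ = -0.6442

phase 1: p=-0.0835, T=0.654, ωT=2.135572, cosh=4.290029, sinh=4.171852; start (x,ẋ)=(-0.095000, 0.115500) → end (x,ẋ)=(0.014727, 0.338837)
phase 2: p=0.3387, T=0.287, ωT=0.937170, cosh=1.472241, sinh=1.080506; start (x,ẋ)=(0.014727, 0.338837) → end (x,ẋ)=(-0.026147, -0.644221)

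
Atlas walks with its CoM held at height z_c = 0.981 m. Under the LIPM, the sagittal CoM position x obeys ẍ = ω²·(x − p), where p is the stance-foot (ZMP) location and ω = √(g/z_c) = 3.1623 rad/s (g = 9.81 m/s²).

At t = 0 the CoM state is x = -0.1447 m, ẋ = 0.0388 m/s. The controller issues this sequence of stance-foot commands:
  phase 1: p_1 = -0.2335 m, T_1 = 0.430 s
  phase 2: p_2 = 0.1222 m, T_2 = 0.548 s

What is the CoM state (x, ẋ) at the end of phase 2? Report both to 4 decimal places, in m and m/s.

x = 0.2000, ẋ = 0.4339

phase 1: p=-0.2335, T=0.430, ωT=1.359789, cosh=2.076043, sinh=1.819328; start (x,ẋ)=(-0.144700, 0.038800) → end (x,ẋ)=(-0.026825, 0.591440)
phase 2: p=0.1222, T=0.548, ωT=1.732940, cosh=2.917014, sinh=2.740250; start (x,ẋ)=(-0.026825, 0.591440) → end (x,ẋ)=(0.199997, 0.433864)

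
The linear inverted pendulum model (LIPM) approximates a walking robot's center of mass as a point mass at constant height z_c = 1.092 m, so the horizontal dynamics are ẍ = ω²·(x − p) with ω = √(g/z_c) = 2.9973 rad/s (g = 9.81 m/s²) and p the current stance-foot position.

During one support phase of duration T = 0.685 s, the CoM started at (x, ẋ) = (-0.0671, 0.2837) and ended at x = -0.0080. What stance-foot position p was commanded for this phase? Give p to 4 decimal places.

ωT = 2.9973·0.685 = 2.053151; cosh(ωT) = 3.960371, sinh(ωT) = 3.832041
x(T) = p + (x₀−p)·cosh(ωT) + (ẋ₀/ω)·sinh(ωT) ⇒ p·(1 − cosh) = x(T) − x₀·cosh − (ẋ₀/ω)·sinh
numerator   = -0.0080 − (-0.0671)·3.960371 − (0.2837/2.9973)·3.832041 = -0.104969
denominator = 1 − 3.960371 = -2.960371
p = -0.104969 / -2.960371 = 0.0355

p = 0.0355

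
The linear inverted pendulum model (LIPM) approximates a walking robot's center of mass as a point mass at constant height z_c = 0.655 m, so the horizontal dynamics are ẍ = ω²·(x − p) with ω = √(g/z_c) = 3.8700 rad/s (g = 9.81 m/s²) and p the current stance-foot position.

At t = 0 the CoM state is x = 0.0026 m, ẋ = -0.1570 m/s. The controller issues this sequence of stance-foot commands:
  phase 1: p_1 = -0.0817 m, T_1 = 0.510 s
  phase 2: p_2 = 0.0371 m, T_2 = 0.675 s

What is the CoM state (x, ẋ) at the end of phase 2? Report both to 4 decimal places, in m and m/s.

phase 1: p=-0.0817, T=0.510, ωT=1.973700, cosh=3.668099, sinh=3.529158; start (x,ẋ)=(0.002600, -0.157000) → end (x,ẋ)=(0.084348, 0.575464)
phase 2: p=0.0371, T=0.675, ωT=2.612250, cosh=6.851526, sinh=6.778157; start (x,ẋ)=(0.084348, 0.575464) → end (x,ẋ)=(1.368726, 5.182199)

x = 1.3687, ẋ = 5.1822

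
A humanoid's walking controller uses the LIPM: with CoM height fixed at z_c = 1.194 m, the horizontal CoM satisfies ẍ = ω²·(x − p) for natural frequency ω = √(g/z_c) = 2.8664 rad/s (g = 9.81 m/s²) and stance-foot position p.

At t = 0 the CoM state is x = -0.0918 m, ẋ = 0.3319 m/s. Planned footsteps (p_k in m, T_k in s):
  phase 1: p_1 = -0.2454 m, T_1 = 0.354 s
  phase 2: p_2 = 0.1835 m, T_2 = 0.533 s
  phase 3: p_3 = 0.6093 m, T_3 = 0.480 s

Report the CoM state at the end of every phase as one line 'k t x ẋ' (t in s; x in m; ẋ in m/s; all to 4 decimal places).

phase 1: p=-0.2454, T=0.354, ωT=1.014706, cosh=1.560530, sinh=1.198021; start (x,ẋ)=(-0.091800, 0.331900) → end (x,ẋ)=(0.133016, 1.045403)
phase 2: p=0.1835, T=0.533, ωT=1.527791, cosh=2.412501, sinh=2.195486; start (x,ẋ)=(0.133016, 1.045403) → end (x,ẋ)=(0.862422, 2.204335)
phase 3: p=0.6093, T=0.480, ωT=1.375872, cosh=2.105573, sinh=1.852954; start (x,ẋ)=(0.862422, 2.204335) → end (x,ẋ)=(2.567237, 5.985799)

1 0.3540 0.1330 1.0454
2 0.8870 0.8624 2.2043
3 1.3670 2.5672 5.9858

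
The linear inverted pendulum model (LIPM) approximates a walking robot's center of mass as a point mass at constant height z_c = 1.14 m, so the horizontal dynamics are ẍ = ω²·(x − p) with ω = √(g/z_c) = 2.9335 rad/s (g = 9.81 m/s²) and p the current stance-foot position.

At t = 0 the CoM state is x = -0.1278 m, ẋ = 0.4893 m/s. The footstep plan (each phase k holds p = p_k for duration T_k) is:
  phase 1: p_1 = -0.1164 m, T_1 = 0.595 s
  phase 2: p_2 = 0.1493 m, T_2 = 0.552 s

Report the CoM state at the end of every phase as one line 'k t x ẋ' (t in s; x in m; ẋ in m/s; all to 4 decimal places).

phase 1: p=-0.1164, T=0.595, ωT=1.745432, cosh=2.951474, sinh=2.776904; start (x,ẋ)=(-0.127800, 0.489300) → end (x,ẋ)=(0.313133, 1.351291)
phase 2: p=0.1493, T=0.552, ωT=1.619292, cosh=2.623776, sinh=2.425738; start (x,ẋ)=(0.313133, 1.351291) → end (x,ẋ)=(1.696557, 4.711309)

1 0.5950 0.3131 1.3513
2 1.1470 1.6966 4.7113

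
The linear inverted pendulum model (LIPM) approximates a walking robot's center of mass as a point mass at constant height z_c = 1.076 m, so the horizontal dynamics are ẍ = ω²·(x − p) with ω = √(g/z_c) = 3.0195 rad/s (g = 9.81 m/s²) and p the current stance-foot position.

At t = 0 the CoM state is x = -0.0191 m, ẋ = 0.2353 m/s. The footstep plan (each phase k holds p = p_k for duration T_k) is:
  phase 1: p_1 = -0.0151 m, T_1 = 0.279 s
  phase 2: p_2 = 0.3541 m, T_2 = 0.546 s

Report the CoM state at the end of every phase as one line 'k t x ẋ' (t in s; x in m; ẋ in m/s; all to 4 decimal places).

1 0.2790 0.0531 0.3124
2 0.8250 -0.1984 -1.4334

phase 1: p=-0.0151, T=0.279, ωT=0.842441, cosh=1.376343, sinh=0.945684; start (x,ẋ)=(-0.019100, 0.235300) → end (x,ẋ)=(0.053089, 0.312431)
phase 2: p=0.3541, T=0.546, ωT=1.648647, cosh=2.696125, sinh=2.503815; start (x,ẋ)=(0.053089, 0.312431) → end (x,ẋ)=(-0.198391, -1.433371)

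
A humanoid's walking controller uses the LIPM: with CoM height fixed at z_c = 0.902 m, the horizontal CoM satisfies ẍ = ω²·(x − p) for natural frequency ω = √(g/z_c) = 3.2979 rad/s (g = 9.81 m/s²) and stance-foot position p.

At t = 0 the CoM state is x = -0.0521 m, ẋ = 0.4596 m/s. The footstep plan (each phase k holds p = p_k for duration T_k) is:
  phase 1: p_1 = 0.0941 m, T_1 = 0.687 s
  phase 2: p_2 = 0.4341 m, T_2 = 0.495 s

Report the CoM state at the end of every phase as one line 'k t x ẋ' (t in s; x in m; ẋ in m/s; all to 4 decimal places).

phase 1: p=0.0941, T=0.687, ωT=2.265657, cosh=4.870610, sinh=4.766848; start (x,ẋ)=(-0.052100, 0.459600) → end (x,ẋ)=(0.046332, -0.059818)
phase 2: p=0.4341, T=0.495, ωT=1.632460, cosh=2.655948, sinh=2.460500; start (x,ẋ)=(0.046332, -0.059818) → end (x,ẋ)=(-0.640422, -3.305414)

1 0.6870 0.0463 -0.0598
2 1.1820 -0.6404 -3.3054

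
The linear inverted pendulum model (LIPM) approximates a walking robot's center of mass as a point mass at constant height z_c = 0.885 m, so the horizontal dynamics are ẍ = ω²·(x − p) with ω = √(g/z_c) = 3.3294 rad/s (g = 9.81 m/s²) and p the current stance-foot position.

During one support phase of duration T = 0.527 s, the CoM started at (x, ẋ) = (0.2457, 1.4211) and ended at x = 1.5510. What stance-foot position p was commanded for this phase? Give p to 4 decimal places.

p = 0.1909

ωT = 3.3294·0.527 = 1.754594; cosh(ωT) = 2.977038, sinh(ωT) = 2.804061
x(T) = p + (x₀−p)·cosh(ωT) + (ẋ₀/ω)·sinh(ωT) ⇒ p·(1 − cosh) = x(T) − x₀·cosh − (ẋ₀/ω)·sinh
numerator   = 1.5510 − (0.2457)·2.977038 − (1.4211/3.3294)·2.804061 = -0.377326
denominator = 1 − 2.977038 = -1.977038
p = -0.377326 / -1.977038 = 0.1909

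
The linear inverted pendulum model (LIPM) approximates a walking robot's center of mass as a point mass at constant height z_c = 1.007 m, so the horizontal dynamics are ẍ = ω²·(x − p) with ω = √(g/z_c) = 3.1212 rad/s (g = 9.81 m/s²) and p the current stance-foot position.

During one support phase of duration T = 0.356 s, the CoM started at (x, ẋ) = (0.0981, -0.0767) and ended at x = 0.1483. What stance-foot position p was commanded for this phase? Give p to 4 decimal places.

p = -0.0240

ωT = 3.1212·0.356 = 1.111147; cosh(ωT) = 1.683511, sinh(ωT) = 1.354330
x(T) = p + (x₀−p)·cosh(ωT) + (ẋ₀/ω)·sinh(ωT) ⇒ p·(1 − cosh) = x(T) − x₀·cosh − (ẋ₀/ω)·sinh
numerator   = 0.1483 − (0.0981)·1.683511 − (-0.0767/3.1212)·1.354330 = 0.016429
denominator = 1 − 1.683511 = -0.683511
p = 0.016429 / -0.683511 = -0.0240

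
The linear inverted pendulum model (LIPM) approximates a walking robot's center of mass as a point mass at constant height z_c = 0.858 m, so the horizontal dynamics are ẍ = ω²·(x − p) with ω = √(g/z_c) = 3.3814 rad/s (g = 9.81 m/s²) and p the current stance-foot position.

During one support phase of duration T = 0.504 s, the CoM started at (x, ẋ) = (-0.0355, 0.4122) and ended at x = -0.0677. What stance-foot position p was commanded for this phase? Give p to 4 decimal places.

p = 0.1581

ωT = 3.3814·0.504 = 1.704226; cosh(ωT) = 2.839520, sinh(ωT) = 2.657607
x(T) = p + (x₀−p)·cosh(ωT) + (ẋ₀/ω)·sinh(ωT) ⇒ p·(1 − cosh) = x(T) − x₀·cosh − (ẋ₀/ω)·sinh
numerator   = -0.0677 − (-0.0355)·2.839520 − (0.4122/3.3814)·2.657607 = -0.290865
denominator = 1 − 2.839520 = -1.839520
p = -0.290865 / -1.839520 = 0.1581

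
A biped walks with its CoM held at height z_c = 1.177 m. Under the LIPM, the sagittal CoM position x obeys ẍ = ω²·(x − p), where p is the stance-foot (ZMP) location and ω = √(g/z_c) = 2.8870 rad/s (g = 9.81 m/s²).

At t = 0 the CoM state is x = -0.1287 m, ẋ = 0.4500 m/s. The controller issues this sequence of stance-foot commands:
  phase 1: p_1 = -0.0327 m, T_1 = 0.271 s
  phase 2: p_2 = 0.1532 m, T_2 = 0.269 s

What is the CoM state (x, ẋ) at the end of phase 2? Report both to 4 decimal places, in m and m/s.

phase 1: p=-0.0327, T=0.271, ωT=0.782377, cosh=1.321991, sinh=0.864673; start (x,ẋ)=(-0.128700, 0.450000) → end (x,ẋ)=(-0.024834, 0.355250)
phase 2: p=0.1532, T=0.269, ωT=0.776603, cosh=1.317020, sinh=0.857054; start (x,ẋ)=(-0.024834, 0.355250) → end (x,ẋ)=(0.024188, 0.027360)

x = 0.0242, ẋ = 0.0274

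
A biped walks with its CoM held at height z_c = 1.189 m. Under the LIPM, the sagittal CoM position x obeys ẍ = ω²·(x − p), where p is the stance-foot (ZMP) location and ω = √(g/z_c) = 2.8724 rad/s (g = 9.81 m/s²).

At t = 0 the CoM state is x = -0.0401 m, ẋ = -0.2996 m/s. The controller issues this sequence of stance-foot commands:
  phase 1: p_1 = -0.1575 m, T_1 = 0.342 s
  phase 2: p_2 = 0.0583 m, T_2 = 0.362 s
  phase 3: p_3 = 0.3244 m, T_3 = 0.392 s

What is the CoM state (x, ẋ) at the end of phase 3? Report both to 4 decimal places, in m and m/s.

phase 1: p=-0.1575, T=0.342, ωT=0.982361, cosh=1.522590, sinh=1.148164; start (x,ẋ)=(-0.040100, -0.299600) → end (x,ẋ)=(-0.098505, -0.068984)
phase 2: p=0.0583, T=0.362, ωT=1.039809, cosh=1.591099, sinh=1.237577; start (x,ẋ)=(-0.098505, -0.068984) → end (x,ẋ)=(-0.220914, -0.667174)
phase 3: p=0.3244, T=0.392, ωT=1.125981, cosh=1.703787, sinh=1.379453; start (x,ẋ)=(-0.220914, -0.667174) → end (x,ẋ)=(-0.925105, -3.297441)

x = -0.9251, ẋ = -3.2974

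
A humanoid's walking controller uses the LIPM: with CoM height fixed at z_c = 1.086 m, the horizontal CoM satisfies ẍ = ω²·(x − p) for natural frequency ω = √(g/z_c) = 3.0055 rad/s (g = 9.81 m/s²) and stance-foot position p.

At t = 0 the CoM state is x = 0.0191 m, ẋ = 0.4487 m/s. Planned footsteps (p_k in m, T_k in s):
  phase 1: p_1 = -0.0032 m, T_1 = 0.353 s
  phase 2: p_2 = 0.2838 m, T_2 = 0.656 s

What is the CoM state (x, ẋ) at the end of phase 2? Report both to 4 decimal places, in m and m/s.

x = 1.0104, ẋ = 2.3223

phase 1: p=-0.0032, T=0.353, ωT=1.060941, cosh=1.617610, sinh=1.271480; start (x,ẋ)=(0.019100, 0.448700) → end (x,ẋ)=(0.222696, 0.811039)
phase 2: p=0.2838, T=0.656, ωT=1.971608, cosh=3.660725, sinh=3.521492; start (x,ẋ)=(0.222696, 0.811039) → end (x,ẋ)=(1.010395, 2.322274)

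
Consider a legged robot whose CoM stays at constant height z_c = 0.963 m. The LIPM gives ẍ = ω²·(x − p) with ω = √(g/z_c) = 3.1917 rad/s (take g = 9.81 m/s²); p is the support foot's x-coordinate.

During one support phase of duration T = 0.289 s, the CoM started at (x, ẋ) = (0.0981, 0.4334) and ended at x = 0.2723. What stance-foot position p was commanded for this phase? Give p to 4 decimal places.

p = 0.0315

ωT = 3.1917·0.289 = 0.922401; cosh(ωT) = 1.456443, sinh(ωT) = 1.058880
x(T) = p + (x₀−p)·cosh(ωT) + (ẋ₀/ω)·sinh(ωT) ⇒ p·(1 − cosh) = x(T) − x₀·cosh − (ẋ₀/ω)·sinh
numerator   = 0.2723 − (0.0981)·1.456443 − (0.4334/3.1917)·1.058880 = -0.014362
denominator = 1 − 1.456443 = -0.456443
p = -0.014362 / -0.456443 = 0.0315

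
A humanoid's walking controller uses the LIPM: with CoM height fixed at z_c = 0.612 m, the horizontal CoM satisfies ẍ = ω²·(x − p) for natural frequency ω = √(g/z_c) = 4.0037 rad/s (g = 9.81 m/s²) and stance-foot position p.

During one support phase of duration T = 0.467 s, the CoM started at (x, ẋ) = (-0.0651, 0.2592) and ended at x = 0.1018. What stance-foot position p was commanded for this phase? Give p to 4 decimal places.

ωT = 4.0037·0.467 = 1.869728; cosh(ωT) = 3.320348, sinh(ωT) = 3.166183
x(T) = p + (x₀−p)·cosh(ωT) + (ẋ₀/ω)·sinh(ωT) ⇒ p·(1 − cosh) = x(T) − x₀·cosh − (ẋ₀/ω)·sinh
numerator   = 0.1018 − (-0.0651)·3.320348 − (0.2592/4.0037)·3.166183 = 0.112976
denominator = 1 − 3.320348 = -2.320348
p = 0.112976 / -2.320348 = -0.0487

p = -0.0487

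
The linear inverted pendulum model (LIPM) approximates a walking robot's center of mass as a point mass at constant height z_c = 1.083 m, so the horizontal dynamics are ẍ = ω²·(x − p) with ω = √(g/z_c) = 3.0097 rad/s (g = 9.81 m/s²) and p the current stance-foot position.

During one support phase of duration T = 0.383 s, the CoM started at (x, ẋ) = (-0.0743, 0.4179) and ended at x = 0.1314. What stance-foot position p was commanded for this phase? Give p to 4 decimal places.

ωT = 3.0097·0.383 = 1.152715; cosh(ωT) = 1.741279, sinh(ωT) = 1.425501
x(T) = p + (x₀−p)·cosh(ωT) + (ẋ₀/ω)·sinh(ωT) ⇒ p·(1 − cosh) = x(T) − x₀·cosh − (ẋ₀/ω)·sinh
numerator   = 0.1314 − (-0.0743)·1.741279 − (0.4179/3.0097)·1.425501 = 0.062845
denominator = 1 − 1.741279 = -0.741279
p = 0.062845 / -0.741279 = -0.0848

p = -0.0848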